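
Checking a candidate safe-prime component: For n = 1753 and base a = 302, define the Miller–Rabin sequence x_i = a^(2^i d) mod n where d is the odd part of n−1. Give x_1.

1040

n − 1 = 1752 = 2^3 · 219, so s = 3 and d = 219.
x_0 = 302^219 mod 1753 = 1563.
x_1 = 1563^2 mod 1753 = 1040.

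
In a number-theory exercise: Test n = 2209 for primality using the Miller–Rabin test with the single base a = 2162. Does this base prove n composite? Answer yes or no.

yes

n − 1 = 2208 = 2^5 · 69, so s = 5 and d = 69.
x_0 = 2162^69 mod 2209 = 0.
x_0 is neither 1 nor 2208, so continue squaring.
x_1 = 0^2 mod 2209 = 0.
x_2 = 0^2 mod 2209 = 0.
x_3 = 0^2 mod 2209 = 0.
x_4 = 0^2 mod 2209 = 0.
Reached i = s−1 = 4 without hitting −1: 2162 is a Miller–Rabin witness and 2209 is composite.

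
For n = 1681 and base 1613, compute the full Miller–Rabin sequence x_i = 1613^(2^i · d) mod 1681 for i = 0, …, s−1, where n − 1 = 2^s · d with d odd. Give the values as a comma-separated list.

n − 1 = 1680 = 2^4 · 105, so s = 4 and d = 105.
x_0 = 1613^105 mod 1681 = 260.
x_1 = 260^2 mod 1681 = 360.
x_2 = 360^2 mod 1681 = 163.
x_3 = 163^2 mod 1681 = 1354.

260, 360, 163, 1354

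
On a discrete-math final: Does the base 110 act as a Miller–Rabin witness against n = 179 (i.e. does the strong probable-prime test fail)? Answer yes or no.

no

n − 1 = 178 = 2^1 · 89, so s = 1 and d = 89.
Repeated squaring mod 179: 110^1 ≡ 110, 110^2 ≡ 107, 110^4 ≡ 172, 110^8 ≡ 49, 110^16 ≡ 74, 110^32 ≡ 106, 110^64 ≡ 138.
89 = 64 + 16 + 8 + 1, so 110^89 ≡ 138·74·49·110 ≡ 1 (mod 179).
x_0 = 110^89 mod 179 = 1.
x_0 = 1, so 110 is not a witness.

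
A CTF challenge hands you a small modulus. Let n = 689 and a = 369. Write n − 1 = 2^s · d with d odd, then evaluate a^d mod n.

n − 1 = 688 = 2^4 · 43, so s = 4 and d = 43.
By repeated squaring, 369^43 ≡ 268 (mod 689).

268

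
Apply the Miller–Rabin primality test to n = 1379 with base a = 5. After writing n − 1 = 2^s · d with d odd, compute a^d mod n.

n − 1 = 1378 = 2^1 · 689, so s = 1 and d = 689.
Repeated squaring mod 1379: 5^1 ≡ 5, 5^2 ≡ 25, 5^4 ≡ 625, 5^8 ≡ 368, 5^16 ≡ 282, 5^32 ≡ 921, 5^64 ≡ 156, 5^128 ≡ 893, 5^256 ≡ 387, 5^512 ≡ 837.
689 = 512 + 128 + 32 + 16 + 1, so 5^689 ≡ 837·893·921·282·5 ≡ 269 (mod 1379).

269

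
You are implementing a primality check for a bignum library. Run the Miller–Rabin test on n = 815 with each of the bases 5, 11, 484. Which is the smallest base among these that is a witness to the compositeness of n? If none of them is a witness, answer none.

5

n − 1 = 814 = 2^1 · 407, so s = 1 and d = 407.
Base 5: x_0 = 5^407 mod 815 = 790. x_0 ∉ {1, 814} and s = 1, so 5 is a Miller–Rabin witness and 815 is composite.
Base 11: x_0 = 11^407 mod 815 = 531. x_0 ∉ {1, 814} and s = 1, so 11 is a Miller–Rabin witness and 815 is composite.
Base 484: x_0 = 484^407 mod 815 = 514. x_0 ∉ {1, 814} and s = 1, so 484 is a Miller–Rabin witness and 815 is composite.
The smallest witness among the given bases is 5.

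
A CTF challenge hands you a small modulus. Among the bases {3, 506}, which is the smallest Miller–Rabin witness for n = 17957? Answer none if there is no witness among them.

n − 1 = 17956 = 2^2 · 4489, so s = 2 and d = 4489.
Base 3: x_0 = 3^4489 mod 17957 = 17823. x_0 is neither 1 nor 17956, so continue squaring. x_1 = 17823^2 mod 17957 = 17956. x_1 ≡ −1, so 3 is not a witness.
Base 506: x_0 = 506^4489 mod 17957 = 1. x_0 = 1, so 506 is not a witness.
No listed base is a witness for 17957.

none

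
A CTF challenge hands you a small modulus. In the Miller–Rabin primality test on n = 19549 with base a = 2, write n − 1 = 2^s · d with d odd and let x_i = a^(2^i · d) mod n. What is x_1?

13112

n − 1 = 19548 = 2^2 · 4887, so s = 2 and d = 4887.
x_0 = 2^4887 mod 19549 = 10168.
x_1 = 10168^2 mod 19549 = 13112.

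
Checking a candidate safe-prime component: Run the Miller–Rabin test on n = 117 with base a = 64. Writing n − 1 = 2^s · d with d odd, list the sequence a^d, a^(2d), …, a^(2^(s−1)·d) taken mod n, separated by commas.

64, 1

n − 1 = 116 = 2^2 · 29, so s = 2 and d = 29.
x_0 = 64^29 mod 117 = 64.
x_1 = 64^2 mod 117 = 1.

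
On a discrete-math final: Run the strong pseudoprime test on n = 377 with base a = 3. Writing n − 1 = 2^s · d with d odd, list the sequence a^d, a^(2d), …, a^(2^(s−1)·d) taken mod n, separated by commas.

308, 237, 373

n − 1 = 376 = 2^3 · 47, so s = 3 and d = 47.
x_0 = 3^47 mod 377 = 308.
x_1 = 308^2 mod 377 = 237.
x_2 = 237^2 mod 377 = 373.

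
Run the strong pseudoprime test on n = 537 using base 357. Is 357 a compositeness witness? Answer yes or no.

yes

n − 1 = 536 = 2^3 · 67, so s = 3 and d = 67.
Repeated squaring mod 537: 357^1 ≡ 357, 357^2 ≡ 180, 357^4 ≡ 180, 357^8 ≡ 180, 357^16 ≡ 180, 357^32 ≡ 180, 357^64 ≡ 180.
67 = 64 + 2 + 1, so 357^67 ≡ 180·180·357 ≡ 357 (mod 537).
x_0 = 357^67 mod 537 = 357.
x_0 is neither 1 nor 536, so continue squaring.
x_1 = 357^2 mod 537 = 180.
x_2 = 180^2 mod 537 = 180.
Reached i = s−1 = 2 without hitting −1: 357 is a Miller–Rabin witness and 537 is composite.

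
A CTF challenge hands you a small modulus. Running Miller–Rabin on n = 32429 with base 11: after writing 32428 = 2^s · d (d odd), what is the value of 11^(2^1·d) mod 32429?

n − 1 = 32428 = 2^2 · 8107, so s = 2 and d = 8107.
Repeated squaring mod 32429: 11^1 ≡ 11, 11^2 ≡ 121, 11^4 ≡ 14641, 11^8 ≡ 3191, 11^16 ≡ 32204, 11^32 ≡ 18196, 11^64 ≡ 26755, 11^128 ≡ 24708, 11^256 ≡ 9339, 11^512 ≡ 15340, 11^1024 ≡ 10776, 11^2048 ≡ 26356, 11^4096 ≡ 9556.
8107 = 4096 + 2048 + 1024 + 512 + 256 + 128 + 32 + 8 + 2 + 1, so 11^8107 ≡ 9556·26356·10776·15340·9339·24708·18196·3191·121·11 ≡ 1 (mod 32429).
x_0 = 1.
x_1 = 1^2 mod 32429 = 1.

1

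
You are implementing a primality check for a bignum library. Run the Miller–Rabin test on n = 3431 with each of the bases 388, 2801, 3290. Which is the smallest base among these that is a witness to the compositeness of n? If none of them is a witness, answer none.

388

n − 1 = 3430 = 2^1 · 1715, so s = 1 and d = 1715.
Base 388: x_0 = 388^1715 mod 3431 = 2403. x_0 ∉ {1, 3430} and s = 1, so 388 is a Miller–Rabin witness and 3431 is composite.
Base 2801: x_0 = 2801^1715 mod 3431 = 1798. x_0 ∉ {1, 3430} and s = 1, so 2801 is a Miller–Rabin witness and 3431 is composite.
Base 3290: x_0 = 3290^1715 mod 3431 = 1692. x_0 ∉ {1, 3430} and s = 1, so 3290 is a Miller–Rabin witness and 3431 is composite.
The smallest witness among the given bases is 388.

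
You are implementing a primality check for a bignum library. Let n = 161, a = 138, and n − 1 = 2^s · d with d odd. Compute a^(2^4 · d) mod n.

46

n − 1 = 160 = 2^5 · 5, so s = 5 and d = 5.
x_0 = 138^5 mod 161 = 115.
x_1 = 115^2 mod 161 = 23.
x_2 = 23^2 mod 161 = 46.
x_3 = 46^2 mod 161 = 23.
x_4 = 23^2 mod 161 = 46.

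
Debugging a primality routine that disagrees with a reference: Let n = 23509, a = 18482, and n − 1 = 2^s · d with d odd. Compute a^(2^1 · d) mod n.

1

n − 1 = 23508 = 2^2 · 5877, so s = 2 and d = 5877.
x_0 = 18482^5877 mod 23509 = 1.
x_1 = 1^2 mod 23509 = 1.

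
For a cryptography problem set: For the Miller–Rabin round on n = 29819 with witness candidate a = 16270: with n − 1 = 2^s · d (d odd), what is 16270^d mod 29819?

n − 1 = 29818 = 2^1 · 14909, so s = 1 and d = 14909.
By repeated squaring, 16270^14909 ≡ 1 (mod 29819).

1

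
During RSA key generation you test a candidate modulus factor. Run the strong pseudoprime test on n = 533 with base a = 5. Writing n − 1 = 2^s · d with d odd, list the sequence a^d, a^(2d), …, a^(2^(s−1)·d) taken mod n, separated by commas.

408, 168

n − 1 = 532 = 2^2 · 133, so s = 2 and d = 133.
x_0 = 5^133 mod 533 = 408.
x_1 = 408^2 mod 533 = 168.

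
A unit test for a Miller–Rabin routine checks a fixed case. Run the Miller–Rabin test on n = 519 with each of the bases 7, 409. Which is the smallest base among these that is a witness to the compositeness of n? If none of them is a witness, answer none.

n − 1 = 518 = 2^1 · 259, so s = 1 and d = 259.
Base 7: x_0 = 7^259 mod 519 = 166. x_0 ∉ {1, 518} and s = 1, so 7 is a Miller–Rabin witness and 519 is composite.
Base 409: x_0 = 409^259 mod 519 = 283. x_0 ∉ {1, 518} and s = 1, so 409 is a Miller–Rabin witness and 519 is composite.
The smallest witness among the given bases is 7.

7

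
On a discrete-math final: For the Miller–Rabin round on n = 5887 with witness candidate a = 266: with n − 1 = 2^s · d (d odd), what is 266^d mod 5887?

n − 1 = 5886 = 2^1 · 2943, so s = 1 and d = 2943.
Repeated squaring mod 5887: 266^1 ≡ 266, 266^2 ≡ 112, 266^4 ≡ 770, 266^8 ≡ 4200, 266^16 ≡ 2548, 266^32 ≡ 4830, 266^64 ≡ 4606, 266^128 ≡ 4375, 266^256 ≡ 1988, 266^512 ≡ 1967, 266^1024 ≡ 1330, 266^2048 ≡ 2800.
2943 = 2048 + 512 + 256 + 64 + 32 + 16 + 8 + 4 + 2 + 1, so 266^2943 ≡ 2800·1967·1988·4606·4830·2548·4200·770·112·266 ≡ 3199 (mod 5887).

3199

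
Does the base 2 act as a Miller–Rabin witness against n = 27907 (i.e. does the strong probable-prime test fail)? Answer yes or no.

yes

n − 1 = 27906 = 2^1 · 13953, so s = 1 and d = 13953.
x_0 = 2^13953 mod 27907 = 14616.
x_0 ∉ {1, 27906} and s = 1, so 2 is a Miller–Rabin witness and 27907 is composite.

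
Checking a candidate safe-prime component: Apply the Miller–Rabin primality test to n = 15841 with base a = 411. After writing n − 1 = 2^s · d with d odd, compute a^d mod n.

n − 1 = 15840 = 2^5 · 495, so s = 5 and d = 495.
Repeated squaring mod 15841: 411^1 ≡ 411, 411^2 ≡ 10511, 411^4 ≡ 5987, 411^8 ≡ 11827, 411^16 ≡ 1899, 411^32 ≡ 10294, 411^64 ≡ 5987, 411^128 ≡ 11827, 411^256 ≡ 1899.
495 = 256 + 128 + 64 + 32 + 8 + 4 + 2 + 1, so 411^495 ≡ 1899·11827·5987·10294·11827·5987·10511·411 ≡ 10758 (mod 15841).

10758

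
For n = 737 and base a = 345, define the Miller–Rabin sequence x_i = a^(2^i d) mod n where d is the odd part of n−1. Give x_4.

438

n − 1 = 736 = 2^5 · 23, so s = 5 and d = 23.
x_0 = 345^23 mod 737 = 504.
x_1 = 504^2 mod 737 = 488.
x_2 = 488^2 mod 737 = 93.
x_3 = 93^2 mod 737 = 542.
x_4 = 542^2 mod 737 = 438.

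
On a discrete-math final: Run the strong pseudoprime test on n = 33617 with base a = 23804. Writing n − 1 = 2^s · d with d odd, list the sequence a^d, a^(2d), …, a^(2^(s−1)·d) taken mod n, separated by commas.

33616, 1, 1, 1

n − 1 = 33616 = 2^4 · 2101, so s = 4 and d = 2101.
x_0 = 23804^2101 mod 33617 = 33616.
x_1 = 33616^2 mod 33617 = 1.
x_2 = 1^2 mod 33617 = 1.
x_3 = 1^2 mod 33617 = 1.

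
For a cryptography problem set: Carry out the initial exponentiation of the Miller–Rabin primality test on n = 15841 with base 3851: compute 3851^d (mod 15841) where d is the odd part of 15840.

n − 1 = 15840 = 2^5 · 495, so s = 5 and d = 495.
3851^495 mod 15841 = 1.

1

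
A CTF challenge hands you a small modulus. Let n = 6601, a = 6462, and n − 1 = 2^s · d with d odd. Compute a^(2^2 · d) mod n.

1

n − 1 = 6600 = 2^3 · 825, so s = 3 and d = 825.
By repeated squaring, 6462^825 ≡ 5657 (mod 6601).
x_0 = 5657.
x_1 = 5657^2 mod 6601 = 1.
x_2 = 1^2 mod 6601 = 1.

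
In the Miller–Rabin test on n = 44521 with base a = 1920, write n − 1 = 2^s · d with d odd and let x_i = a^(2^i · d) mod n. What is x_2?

n − 1 = 44520 = 2^3 · 5565, so s = 3 and d = 5565.
x_0 = 1920^5565 mod 44521 = 29541.
x_1 = 29541^2 mod 44521 = 14560.
x_2 = 14560^2 mod 44521 = 29119.

29119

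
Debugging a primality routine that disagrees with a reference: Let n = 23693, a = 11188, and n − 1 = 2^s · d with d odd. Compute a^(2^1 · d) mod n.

1225

n − 1 = 23692 = 2^2 · 5923, so s = 2 and d = 5923.
Repeated squaring mod 23693: 11188^1 ≡ 11188, 11188^2 ≡ 1225, 11188^4 ≡ 7966, 11188^8 ≡ 7302, 11188^16 ≡ 9954, 11188^32 ≡ 21683, 11188^64 ≡ 12290, 11188^128 ≡ 1225, 11188^256 ≡ 7966, 11188^512 ≡ 7302, 11188^1024 ≡ 9954, 11188^2048 ≡ 21683, 11188^4096 ≡ 12290.
5923 = 4096 + 1024 + 512 + 256 + 32 + 2 + 1, so 11188^5923 ≡ 12290·9954·7302·7966·21683·1225·11188 ≡ 11188 (mod 23693).
x_0 = 11188.
x_1 = 11188^2 mod 23693 = 1225.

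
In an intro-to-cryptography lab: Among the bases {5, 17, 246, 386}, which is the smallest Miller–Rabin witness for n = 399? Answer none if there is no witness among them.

n − 1 = 398 = 2^1 · 199, so s = 1 and d = 199.
Base 5: x_0 = 5^199 mod 399 = 5. x_0 ∉ {1, 398} and s = 1, so 5 is a Miller–Rabin witness and 399 is composite.
Base 17: x_0 = 17^199 mod 399 = 17. x_0 ∉ {1, 398} and s = 1, so 17 is a Miller–Rabin witness and 399 is composite.
Base 246: x_0 = 246^199 mod 399 = 246. x_0 ∉ {1, 398} and s = 1, so 246 is a Miller–Rabin witness and 399 is composite.
Base 386: x_0 = 386^199 mod 399 = 386. x_0 ∉ {1, 398} and s = 1, so 386 is a Miller–Rabin witness and 399 is composite.
The smallest witness among the given bases is 5.

5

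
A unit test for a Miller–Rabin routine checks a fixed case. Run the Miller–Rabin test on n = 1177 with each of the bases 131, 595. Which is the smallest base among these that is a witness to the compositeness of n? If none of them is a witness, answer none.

131

n − 1 = 1176 = 2^3 · 147, so s = 3 and d = 147.
Base 131: x_0 = 131^147 mod 1177 = 516. x_0 is neither 1 nor 1176, so continue squaring. x_1 = 516^2 mod 1177 = 254. x_2 = 254^2 mod 1177 = 958. Reached i = s−1 = 2 without hitting −1: 131 is a Miller–Rabin witness and 1177 is composite.
Base 595: x_0 = 595^147 mod 1177 = 650. x_0 is neither 1 nor 1176, so continue squaring. x_1 = 650^2 mod 1177 = 1134. x_2 = 1134^2 mod 1177 = 672. Reached i = s−1 = 2 without hitting −1: 595 is a Miller–Rabin witness and 1177 is composite.
The smallest witness among the given bases is 131.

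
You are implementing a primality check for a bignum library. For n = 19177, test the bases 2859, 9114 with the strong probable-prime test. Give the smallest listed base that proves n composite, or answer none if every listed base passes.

n − 1 = 19176 = 2^3 · 2397, so s = 3 and d = 2397.
Base 2859: x_0 = 2859^2397 mod 19177 = 11227. x_0 is neither 1 nor 19176, so continue squaring. x_1 = 11227^2 mod 19177 = 14285. x_2 = 14285^2 mod 19177 = 17945. Reached i = s−1 = 2 without hitting −1: 2859 is a Miller–Rabin witness and 19177 is composite.
Base 9114: x_0 = 9114^2397 mod 19177 = 13767. x_0 is neither 1 nor 19176, so continue squaring. x_1 = 13767^2 mod 19177 = 3998. x_2 = 3998^2 mod 19177 = 9563. Reached i = s−1 = 2 without hitting −1: 9114 is a Miller–Rabin witness and 19177 is composite.
The smallest witness among the given bases is 2859.

2859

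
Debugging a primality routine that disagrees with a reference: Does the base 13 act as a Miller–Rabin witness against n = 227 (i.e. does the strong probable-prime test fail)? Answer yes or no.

n − 1 = 226 = 2^1 · 113, so s = 1 and d = 113.
x_0 = 13^113 mod 227 = 226.
x_0 = 226 ≡ −1, so 13 is not a witness.

no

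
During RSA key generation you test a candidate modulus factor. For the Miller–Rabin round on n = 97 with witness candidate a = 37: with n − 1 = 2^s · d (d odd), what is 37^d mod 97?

19

n − 1 = 96 = 2^5 · 3, so s = 5 and d = 3.
37^3 mod 97 = 19.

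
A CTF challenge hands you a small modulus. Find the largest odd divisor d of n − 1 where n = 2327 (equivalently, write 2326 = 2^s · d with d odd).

1163

Halving: 2326 → 1163; 1163 is odd.
So 2326 = 2^1 · 1163.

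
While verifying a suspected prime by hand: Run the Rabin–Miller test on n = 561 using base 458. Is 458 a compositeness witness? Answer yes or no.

n − 1 = 560 = 2^4 · 35, so s = 4 and d = 35.
x_0 = 458^35 mod 561 = 560.
x_0 = 560 ≡ −1, so 458 is not a witness.

no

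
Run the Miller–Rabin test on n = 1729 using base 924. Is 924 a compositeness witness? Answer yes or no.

n − 1 = 1728 = 2^6 · 27, so s = 6 and d = 27.
x_0 = 924^27 mod 1729 = 1652.
x_0 is neither 1 nor 1728, so continue squaring.
x_1 = 1652^2 mod 1729 = 742.
x_2 = 742^2 mod 1729 = 742.
x_3 = 742^2 mod 1729 = 742.
x_4 = 742^2 mod 1729 = 742.
x_5 = 742^2 mod 1729 = 742.
Reached i = s−1 = 5 without hitting −1: 924 is a Miller–Rabin witness and 1729 is composite.

yes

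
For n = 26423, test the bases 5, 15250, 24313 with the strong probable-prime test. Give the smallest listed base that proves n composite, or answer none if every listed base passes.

none

n − 1 = 26422 = 2^1 · 13211, so s = 1 and d = 13211.
Base 5: x_0 = 5^13211 mod 26423 = 26422. x_0 = 26422 ≡ −1, so 5 is not a witness.
Base 15250: x_0 = 15250^13211 mod 26423 = 1. x_0 = 1, so 15250 is not a witness.
Base 24313: x_0 = 24313^13211 mod 26423 = 1. x_0 = 1, so 24313 is not a witness.
No listed base is a witness for 26423.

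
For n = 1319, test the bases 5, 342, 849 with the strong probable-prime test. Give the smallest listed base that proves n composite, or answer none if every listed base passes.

none

n − 1 = 1318 = 2^1 · 659, so s = 1 and d = 659.
Base 5: x_0 = 5^659 mod 1319 = 1. x_0 = 1, so 5 is not a witness.
Base 342: x_0 = 342^659 mod 1319 = 1. x_0 = 1, so 342 is not a witness.
Base 849: x_0 = 849^659 mod 1319 = 1. x_0 = 1, so 849 is not a witness.
No listed base is a witness for 1319.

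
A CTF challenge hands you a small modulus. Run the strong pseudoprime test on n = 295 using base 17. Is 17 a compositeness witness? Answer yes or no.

n − 1 = 294 = 2^1 · 147, so s = 1 and d = 147.
x_0 = 17^147 mod 295 = 53.
x_0 ∉ {1, 294} and s = 1, so 17 is a Miller–Rabin witness and 295 is composite.

yes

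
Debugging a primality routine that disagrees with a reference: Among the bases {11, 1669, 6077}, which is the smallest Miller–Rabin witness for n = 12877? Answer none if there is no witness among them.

11

n − 1 = 12876 = 2^2 · 3219, so s = 2 and d = 3219.
Base 11: x_0 = 11^3219 mod 12877 = 1565. x_0 is neither 1 nor 12876, so continue squaring. x_1 = 1565^2 mod 12877 = 2595. Reached i = s−1 = 1 without hitting −1: 11 is a Miller–Rabin witness and 12877 is composite.
Base 1669: x_0 = 1669^3219 mod 12877 = 1326. x_0 is neither 1 nor 12876, so continue squaring. x_1 = 1326^2 mod 12877 = 7004. Reached i = s−1 = 1 without hitting −1: 1669 is a Miller–Rabin witness and 12877 is composite.
Base 6077: x_0 = 6077^3219 mod 12877 = 6646. x_0 is neither 1 nor 12876, so continue squaring. x_1 = 6646^2 mod 12877 = 1206. Reached i = s−1 = 1 without hitting −1: 6077 is a Miller–Rabin witness and 12877 is composite.
The smallest witness among the given bases is 11.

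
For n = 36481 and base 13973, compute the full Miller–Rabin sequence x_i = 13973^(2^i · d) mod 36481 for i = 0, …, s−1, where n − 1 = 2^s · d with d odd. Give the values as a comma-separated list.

n − 1 = 36480 = 2^7 · 285, so s = 7 and d = 285.
x_0 = 13973^285 mod 36481 = 22730.
x_1 = 22730^2 mod 36481 = 8978.
x_2 = 8978^2 mod 36481 = 17955.
x_3 = 17955^2 mod 36481 = 35909.
x_4 = 35909^2 mod 36481 = 35336.
x_5 = 35336^2 mod 36481 = 34190.
x_6 = 34190^2 mod 36481 = 31898.

22730, 8978, 17955, 35909, 35336, 34190, 31898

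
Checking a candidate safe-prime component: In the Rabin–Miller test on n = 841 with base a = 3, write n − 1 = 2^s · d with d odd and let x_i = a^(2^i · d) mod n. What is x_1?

521

n − 1 = 840 = 2^3 · 105, so s = 3 and d = 105.
x_0 = 3^105 mod 841 = 568.
x_1 = 568^2 mod 841 = 521.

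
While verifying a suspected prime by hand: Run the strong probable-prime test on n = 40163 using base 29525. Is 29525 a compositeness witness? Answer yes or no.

n − 1 = 40162 = 2^1 · 20081, so s = 1 and d = 20081.
Repeated squaring mod 40163: 29525^1 ≡ 29525, 29525^2 ≡ 27873, 29525^4 ≡ 31220, 29525^8 ≡ 12716, 29525^16 ≡ 418, 29525^32 ≡ 14072, 29525^64 ≡ 17594, 29525^128 ≡ 12595, 29525^256 ≡ 30338, 29525^512 ≡ 18936, 29525^1024 ≡ 36995, 29525^2048 ≡ 35637, 29525^4096 ≡ 1546, 29525^8192 ≡ 20499, 29525^16384 ≡ 23695.
20081 = 16384 + 2048 + 1024 + 512 + 64 + 32 + 16 + 1, so 29525^20081 ≡ 23695·35637·36995·18936·17594·14072·418·29525 ≡ 1 (mod 40163).
x_0 = 29525^20081 mod 40163 = 1.
x_0 = 1, so 29525 is not a witness.

no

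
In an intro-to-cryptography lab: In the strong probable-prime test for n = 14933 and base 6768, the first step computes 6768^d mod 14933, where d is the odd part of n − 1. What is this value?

n − 1 = 14932 = 2^2 · 3733, so s = 2 and d = 3733.
Repeated squaring mod 14933: 6768^1 ≡ 6768, 6768^2 ≡ 6313, 6768^4 ≡ 12725, 6768^8 ≡ 7106, 6768^16 ≡ 6763, 6768^32 ≡ 13323, 6768^64 ≡ 8691, 6768^128 ≡ 2367, 6768^256 ≡ 2814, 6768^512 ≡ 4106, 6768^1024 ≡ 14812, 6768^2048 ≡ 14641.
3733 = 2048 + 1024 + 512 + 128 + 16 + 4 + 1, so 6768^3733 ≡ 14641·14812·4106·2367·6763·12725·6768 ≡ 13939 (mod 14933).

13939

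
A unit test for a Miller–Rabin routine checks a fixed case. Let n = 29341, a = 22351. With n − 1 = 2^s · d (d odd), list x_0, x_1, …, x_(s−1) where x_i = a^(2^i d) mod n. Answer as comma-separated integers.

n − 1 = 29340 = 2^2 · 7335, so s = 2 and d = 7335.
x_0 = 22351^7335 mod 29341 = 25011.
x_1 = 25011^2 mod 29341 = 1.

25011, 1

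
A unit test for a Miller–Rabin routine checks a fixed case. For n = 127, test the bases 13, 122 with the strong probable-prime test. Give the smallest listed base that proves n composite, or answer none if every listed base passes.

n − 1 = 126 = 2^1 · 63, so s = 1 and d = 63.
Base 13: x_0 = 13^63 mod 127 = 1. x_0 = 1, so 13 is not a witness.
Base 122: x_0 = 122^63 mod 127 = 1. x_0 = 1, so 122 is not a witness.
No listed base is a witness for 127.

none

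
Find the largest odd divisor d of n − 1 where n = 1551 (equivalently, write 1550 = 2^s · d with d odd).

775

Halving: 1550 → 775; 775 is odd.
So 1550 = 2^1 · 775.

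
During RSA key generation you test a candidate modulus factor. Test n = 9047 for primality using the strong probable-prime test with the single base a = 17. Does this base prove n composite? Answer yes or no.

n − 1 = 9046 = 2^1 · 4523, so s = 1 and d = 4523.
x_0 = 17^4523 mod 9047 = 86.
x_0 ∉ {1, 9046} and s = 1, so 17 is a Miller–Rabin witness and 9047 is composite.

yes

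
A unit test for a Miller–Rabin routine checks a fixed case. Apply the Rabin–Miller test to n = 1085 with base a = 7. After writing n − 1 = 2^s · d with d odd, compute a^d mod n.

658

n − 1 = 1084 = 2^2 · 271, so s = 2 and d = 271.
By repeated squaring, 7^271 ≡ 658 (mod 1085).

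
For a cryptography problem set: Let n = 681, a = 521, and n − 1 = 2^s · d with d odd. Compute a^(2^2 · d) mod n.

n − 1 = 680 = 2^3 · 85, so s = 3 and d = 85.
x_0 = 521^85 mod 681 = 665.
x_1 = 665^2 mod 681 = 256.
x_2 = 256^2 mod 681 = 160.

160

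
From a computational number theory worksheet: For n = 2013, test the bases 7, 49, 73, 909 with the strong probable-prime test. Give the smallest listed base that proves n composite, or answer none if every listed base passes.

7

n − 1 = 2012 = 2^2 · 503, so s = 2 and d = 503.
Base 7: x_0 = 7^503 mod 2013 = 871. x_0 is neither 1 nor 2012, so continue squaring. x_1 = 871^2 mod 2013 = 1753. Reached i = s−1 = 1 without hitting −1: 7 is a Miller–Rabin witness and 2013 is composite.
Base 49: x_0 = 49^503 mod 2013 = 1753. x_0 is neither 1 nor 2012, so continue squaring. x_1 = 1753^2 mod 2013 = 1171. Reached i = s−1 = 1 without hitting −1: 49 is a Miller–Rabin witness and 2013 is composite.
Base 73: x_0 = 73^503 mod 2013 = 1663. x_0 is neither 1 nor 2012, so continue squaring. x_1 = 1663^2 mod 2013 = 1720. Reached i = s−1 = 1 without hitting −1: 73 is a Miller–Rabin witness and 2013 is composite.
Base 909: x_0 = 909^503 mod 2013 = 1377. x_0 is neither 1 nor 2012, so continue squaring. x_1 = 1377^2 mod 2013 = 1896. Reached i = s−1 = 1 without hitting −1: 909 is a Miller–Rabin witness and 2013 is composite.
The smallest witness among the given bases is 7.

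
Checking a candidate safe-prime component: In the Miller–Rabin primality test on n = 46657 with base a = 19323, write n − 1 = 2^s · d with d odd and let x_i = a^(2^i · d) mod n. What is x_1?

n − 1 = 46656 = 2^6 · 729, so s = 6 and d = 729.
x_0 = 19323^729 mod 46657 = 43217.
x_1 = 43217^2 mod 46657 = 29379.

29379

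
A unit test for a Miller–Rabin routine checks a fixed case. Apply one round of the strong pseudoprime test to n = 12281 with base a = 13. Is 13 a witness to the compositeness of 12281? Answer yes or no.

n − 1 = 12280 = 2^3 · 1535, so s = 3 and d = 1535.
Repeated squaring mod 12281: 13^1 ≡ 13, 13^2 ≡ 169, 13^4 ≡ 3999, 13^8 ≡ 2139, 13^16 ≡ 6789, 13^32 ≡ 12209, 13^64 ≡ 5184, 13^128 ≡ 3028, 13^256 ≡ 7158, 13^512 ≡ 632, 13^1024 ≡ 6432.
1535 = 1024 + 256 + 128 + 64 + 32 + 16 + 8 + 4 + 2 + 1, so 13^1535 ≡ 6432·7158·3028·5184·12209·6789·2139·3999·169·13 ≡ 1 (mod 12281).
x_0 = 13^1535 mod 12281 = 1.
x_0 = 1, so 13 is not a witness.

no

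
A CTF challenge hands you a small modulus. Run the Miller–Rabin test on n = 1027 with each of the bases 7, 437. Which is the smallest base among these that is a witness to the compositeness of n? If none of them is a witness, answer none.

n − 1 = 1026 = 2^1 · 513, so s = 1 and d = 513.
Base 7: x_0 = 7^513 mod 1027 = 1009. x_0 ∉ {1, 1026} and s = 1, so 7 is a Miller–Rabin witness and 1027 is composite.
Base 437: x_0 = 437^513 mod 1027 = 749. x_0 ∉ {1, 1026} and s = 1, so 437 is a Miller–Rabin witness and 1027 is composite.
The smallest witness among the given bases is 7.

7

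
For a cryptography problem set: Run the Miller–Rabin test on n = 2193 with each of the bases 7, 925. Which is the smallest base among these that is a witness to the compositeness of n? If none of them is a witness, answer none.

7

n − 1 = 2192 = 2^4 · 137, so s = 4 and d = 137.
Base 7: x_0 = 7^137 mod 2193 = 2101. x_0 is neither 1 nor 2192, so continue squaring. x_1 = 2101^2 mod 2193 = 1885. x_2 = 1885^2 mod 2193 = 565. x_3 = 565^2 mod 2193 = 1240. Reached i = s−1 = 3 without hitting −1: 7 is a Miller–Rabin witness and 2193 is composite.
Base 925: x_0 = 925^137 mod 2193 = 1642. x_0 is neither 1 nor 2192, so continue squaring. x_1 = 1642^2 mod 2193 = 967. x_2 = 967^2 mod 2193 = 871. x_3 = 871^2 mod 2193 = 2056. Reached i = s−1 = 3 without hitting −1: 925 is a Miller–Rabin witness and 2193 is composite.
The smallest witness among the given bases is 7.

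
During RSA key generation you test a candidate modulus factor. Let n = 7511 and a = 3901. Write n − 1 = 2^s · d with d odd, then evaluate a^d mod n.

n − 1 = 7510 = 2^1 · 3755, so s = 1 and d = 3755.
3901^3755 mod 7511 = 5695.

5695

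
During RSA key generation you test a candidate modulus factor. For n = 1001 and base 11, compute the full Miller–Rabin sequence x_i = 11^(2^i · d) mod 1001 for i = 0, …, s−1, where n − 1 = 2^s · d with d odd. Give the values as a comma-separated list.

n − 1 = 1000 = 2^3 · 125, so s = 3 and d = 125.
x_0 = 11^125 mod 1001 = 891.
x_1 = 891^2 mod 1001 = 88.
x_2 = 88^2 mod 1001 = 737.

891, 88, 737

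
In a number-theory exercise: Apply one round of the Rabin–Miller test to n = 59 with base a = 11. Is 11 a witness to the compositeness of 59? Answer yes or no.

n − 1 = 58 = 2^1 · 29, so s = 1 and d = 29.
x_0 = 11^29 mod 59 = 58.
x_0 = 58 ≡ −1, so 11 is not a witness.

no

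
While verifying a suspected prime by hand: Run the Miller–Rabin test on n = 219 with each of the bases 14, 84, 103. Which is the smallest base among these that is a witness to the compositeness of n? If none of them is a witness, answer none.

14

n − 1 = 218 = 2^1 · 109, so s = 1 and d = 109.
Base 14: x_0 = 14^109 mod 219 = 59. x_0 ∉ {1, 218} and s = 1, so 14 is a Miller–Rabin witness and 219 is composite.
Base 84: x_0 = 84^109 mod 219 = 135. x_0 ∉ {1, 218} and s = 1, so 84 is a Miller–Rabin witness and 219 is composite.
Base 103: x_0 = 103^109 mod 219 = 43. x_0 ∉ {1, 218} and s = 1, so 103 is a Miller–Rabin witness and 219 is composite.
The smallest witness among the given bases is 14.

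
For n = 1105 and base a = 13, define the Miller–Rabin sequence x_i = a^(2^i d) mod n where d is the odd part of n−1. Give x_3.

936

n − 1 = 1104 = 2^4 · 69, so s = 4 and d = 69.
x_0 = 13^69 mod 1105 = 13.
x_1 = 13^2 mod 1105 = 169.
x_2 = 169^2 mod 1105 = 936.
x_3 = 936^2 mod 1105 = 936.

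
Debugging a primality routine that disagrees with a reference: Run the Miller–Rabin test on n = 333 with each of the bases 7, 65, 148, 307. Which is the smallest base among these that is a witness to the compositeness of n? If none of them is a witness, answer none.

n − 1 = 332 = 2^2 · 83, so s = 2 and d = 83.
Base 7: x_0 = 7^83 mod 333 = 49. x_0 is neither 1 nor 332, so continue squaring. x_1 = 49^2 mod 333 = 70. Reached i = s−1 = 1 without hitting −1: 7 is a Miller–Rabin witness and 333 is composite.
Base 65: x_0 = 65^83 mod 333 = 104. x_0 is neither 1 nor 332, so continue squaring. x_1 = 104^2 mod 333 = 160. Reached i = s−1 = 1 without hitting −1: 65 is a Miller–Rabin witness and 333 is composite.
Base 148: x_0 = 148^83 mod 333 = 259. x_0 is neither 1 nor 332, so continue squaring. x_1 = 259^2 mod 333 = 148. Reached i = s−1 = 1 without hitting −1: 148 is a Miller–Rabin witness and 333 is composite.
Base 307: x_0 = 307^83 mod 333 = 64. x_0 is neither 1 nor 332, so continue squaring. x_1 = 64^2 mod 333 = 100. Reached i = s−1 = 1 without hitting −1: 307 is a Miller–Rabin witness and 333 is composite.
The smallest witness among the given bases is 7.

7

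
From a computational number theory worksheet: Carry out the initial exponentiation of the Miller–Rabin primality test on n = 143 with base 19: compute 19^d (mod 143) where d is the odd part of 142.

n − 1 = 142 = 2^1 · 71, so s = 1 and d = 71.
Repeated squaring mod 143: 19^1 ≡ 19, 19^2 ≡ 75, 19^4 ≡ 48, 19^8 ≡ 16, 19^16 ≡ 113, 19^32 ≡ 42, 19^64 ≡ 48.
71 = 64 + 4 + 2 + 1, so 19^71 ≡ 48·48·75·19 ≡ 63 (mod 143).

63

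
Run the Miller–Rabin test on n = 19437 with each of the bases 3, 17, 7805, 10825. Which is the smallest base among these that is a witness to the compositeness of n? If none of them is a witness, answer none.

n − 1 = 19436 = 2^2 · 4859, so s = 2 and d = 4859.
Base 3: x_0 = 3^4859 mod 19437 = 2160. x_0 is neither 1 nor 19436, so continue squaring. x_1 = 2160^2 mod 19437 = 720. Reached i = s−1 = 1 without hitting −1: 3 is a Miller–Rabin witness and 19437 is composite.
Base 17: x_0 = 17^4859 mod 19437 = 16007. x_0 is neither 1 nor 19436, so continue squaring. x_1 = 16007^2 mod 19437 = 5515. Reached i = s−1 = 1 without hitting −1: 17 is a Miller–Rabin witness and 19437 is composite.
Base 7805: x_0 = 7805^4859 mod 19437 = 11585. x_0 is neither 1 nor 19436, so continue squaring. x_1 = 11585^2 mod 19437 = 19177. Reached i = s−1 = 1 without hitting −1: 7805 is a Miller–Rabin witness and 19437 is composite.
Base 10825: x_0 = 10825^4859 mod 19437 = 13201. x_0 is neither 1 nor 19436, so continue squaring. x_1 = 13201^2 mod 19437 = 13696. Reached i = s−1 = 1 without hitting −1: 10825 is a Miller–Rabin witness and 19437 is composite.
The smallest witness among the given bases is 3.

3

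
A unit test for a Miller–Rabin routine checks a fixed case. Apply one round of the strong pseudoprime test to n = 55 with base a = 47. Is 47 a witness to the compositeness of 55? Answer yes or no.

n − 1 = 54 = 2^1 · 27, so s = 1 and d = 27.
x_0 = 47^27 mod 55 = 53.
x_0 ∉ {1, 54} and s = 1, so 47 is a Miller–Rabin witness and 55 is composite.

yes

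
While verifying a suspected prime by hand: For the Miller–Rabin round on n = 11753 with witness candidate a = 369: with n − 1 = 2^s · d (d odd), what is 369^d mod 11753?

8557

n − 1 = 11752 = 2^3 · 1469, so s = 3 and d = 1469.
369^1469 mod 11753 = 8557.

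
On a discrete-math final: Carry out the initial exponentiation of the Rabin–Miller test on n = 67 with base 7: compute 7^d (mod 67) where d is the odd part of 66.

n − 1 = 66 = 2^1 · 33, so s = 1 and d = 33.
7^33 mod 67 = 66.

66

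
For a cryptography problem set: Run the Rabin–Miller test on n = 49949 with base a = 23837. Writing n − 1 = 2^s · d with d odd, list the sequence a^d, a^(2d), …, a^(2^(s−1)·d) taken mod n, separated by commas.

45391, 46529

n − 1 = 49948 = 2^2 · 12487, so s = 2 and d = 12487.
x_0 = 23837^12487 mod 49949 = 45391.
x_1 = 45391^2 mod 49949 = 46529.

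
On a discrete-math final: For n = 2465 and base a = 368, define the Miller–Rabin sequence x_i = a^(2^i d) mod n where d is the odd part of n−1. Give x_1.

n − 1 = 2464 = 2^5 · 77, so s = 5 and d = 77.
x_0 = 368^77 mod 2465 = 1248.
x_1 = 1248^2 mod 2465 = 2089.

2089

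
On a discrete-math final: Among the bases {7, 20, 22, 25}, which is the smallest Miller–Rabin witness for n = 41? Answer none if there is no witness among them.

n − 1 = 40 = 2^3 · 5, so s = 3 and d = 5.
Base 7: x_0 = 7^5 mod 41 = 38. x_0 is neither 1 nor 40, so continue squaring. x_1 = 38^2 mod 41 = 9. x_2 = 9^2 mod 41 = 40. x_2 ≡ −1, so 7 is not a witness.
Base 20: x_0 = 20^5 mod 41 = 32. x_0 is neither 1 nor 40, so continue squaring. x_1 = 32^2 mod 41 = 40. x_1 ≡ −1, so 20 is not a witness.
Base 22: x_0 = 22^5 mod 41 = 14. x_0 is neither 1 nor 40, so continue squaring. x_1 = 14^2 mod 41 = 32. x_2 = 32^2 mod 41 = 40. x_2 ≡ −1, so 22 is not a witness.
Base 25: x_0 = 25^5 mod 41 = 40. x_0 = 40 ≡ −1, so 25 is not a witness.
No listed base is a witness for 41.

none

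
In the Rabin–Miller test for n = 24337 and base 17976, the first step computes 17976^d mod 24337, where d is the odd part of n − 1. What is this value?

n − 1 = 24336 = 2^4 · 1521, so s = 4 and d = 1521.
17976^1521 mod 24337 = 12653.

12653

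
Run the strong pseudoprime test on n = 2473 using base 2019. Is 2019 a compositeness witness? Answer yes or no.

n − 1 = 2472 = 2^3 · 309, so s = 3 and d = 309.
x_0 = 2019^309 mod 2473 = 567.
x_0 is neither 1 nor 2472, so continue squaring.
x_1 = 567^2 mod 2473 = 2472.
x_1 ≡ −1, so 2019 is not a witness.

no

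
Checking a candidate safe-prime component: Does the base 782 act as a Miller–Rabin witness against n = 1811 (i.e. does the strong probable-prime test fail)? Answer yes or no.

no

n − 1 = 1810 = 2^1 · 905, so s = 1 and d = 905.
Repeated squaring mod 1811: 782^1 ≡ 782, 782^2 ≡ 1217, 782^4 ≡ 1502, 782^8 ≡ 1309, 782^16 ≡ 275, 782^32 ≡ 1374, 782^64 ≡ 814, 782^128 ≡ 1581, 782^256 ≡ 381, 782^512 ≡ 281.
905 = 512 + 256 + 128 + 8 + 1, so 782^905 ≡ 281·381·1581·1309·782 ≡ 1810 (mod 1811).
x_0 = 782^905 mod 1811 = 1810.
x_0 = 1810 ≡ −1, so 782 is not a witness.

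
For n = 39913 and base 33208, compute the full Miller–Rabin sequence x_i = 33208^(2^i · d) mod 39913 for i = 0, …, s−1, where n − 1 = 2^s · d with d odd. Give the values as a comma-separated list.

19947, 30025, 25607

n − 1 = 39912 = 2^3 · 4989, so s = 3 and d = 4989.
x_0 = 33208^4989 mod 39913 = 19947.
x_1 = 19947^2 mod 39913 = 30025.
x_2 = 30025^2 mod 39913 = 25607.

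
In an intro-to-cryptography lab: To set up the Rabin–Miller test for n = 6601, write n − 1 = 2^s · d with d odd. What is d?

Halving: 6600 → 3300 → 1650 → 825; 825 is odd.
So 6600 = 2^3 · 825.

825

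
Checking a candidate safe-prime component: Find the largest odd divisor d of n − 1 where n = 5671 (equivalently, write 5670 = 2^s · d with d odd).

Halving: 5670 → 2835; 2835 is odd.
So 5670 = 2^1 · 2835.

2835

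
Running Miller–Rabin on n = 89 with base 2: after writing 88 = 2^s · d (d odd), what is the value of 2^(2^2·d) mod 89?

n − 1 = 88 = 2^3 · 11, so s = 3 and d = 11.
x_0 = 2^11 mod 89 = 1.
x_1 = 1^2 mod 89 = 1.
x_2 = 1^2 mod 89 = 1.

1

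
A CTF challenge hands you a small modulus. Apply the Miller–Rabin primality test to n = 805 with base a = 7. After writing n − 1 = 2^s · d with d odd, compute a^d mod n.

n − 1 = 804 = 2^2 · 201, so s = 2 and d = 201.
By repeated squaring, 7^201 ≡ 182 (mod 805).

182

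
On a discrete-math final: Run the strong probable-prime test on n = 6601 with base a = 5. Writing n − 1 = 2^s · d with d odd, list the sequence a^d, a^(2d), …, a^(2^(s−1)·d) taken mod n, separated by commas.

3863, 4509, 1

n − 1 = 6600 = 2^3 · 825, so s = 3 and d = 825.
x_0 = 5^825 mod 6601 = 3863.
x_1 = 3863^2 mod 6601 = 4509.
x_2 = 4509^2 mod 6601 = 1.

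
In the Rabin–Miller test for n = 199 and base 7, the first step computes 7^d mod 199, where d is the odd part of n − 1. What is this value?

n − 1 = 198 = 2^1 · 99, so s = 1 and d = 99.
Repeated squaring mod 199: 7^1 ≡ 7, 7^2 ≡ 49, 7^4 ≡ 13, 7^8 ≡ 169, 7^16 ≡ 104, 7^32 ≡ 70, 7^64 ≡ 124.
99 = 64 + 32 + 2 + 1, so 7^99 ≡ 124·70·49·7 ≡ 1 (mod 199).

1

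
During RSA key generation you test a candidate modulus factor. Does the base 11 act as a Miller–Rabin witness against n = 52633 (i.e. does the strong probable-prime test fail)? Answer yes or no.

yes

n − 1 = 52632 = 2^3 · 6579, so s = 3 and d = 6579.
x_0 = 11^6579 mod 52633 = 15758.
x_0 is neither 1 nor 52632, so continue squaring.
x_1 = 15758^2 mod 52633 = 44703.
x_2 = 44703^2 mod 52633 = 41098.
Reached i = s−1 = 2 without hitting −1: 11 is a Miller–Rabin witness and 52633 is composite.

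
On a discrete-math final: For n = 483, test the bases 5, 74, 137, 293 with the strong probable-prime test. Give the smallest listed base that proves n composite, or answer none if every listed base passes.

n − 1 = 482 = 2^1 · 241, so s = 1 and d = 241.
Base 5: x_0 = 5^241 mod 483 = 152. x_0 ∉ {1, 482} and s = 1, so 5 is a Miller–Rabin witness and 483 is composite.
Base 74: x_0 = 74^241 mod 483 = 221. x_0 ∉ {1, 482} and s = 1, so 74 is a Miller–Rabin witness and 483 is composite.
Base 137: x_0 = 137^241 mod 483 = 137. x_0 ∉ {1, 482} and s = 1, so 137 is a Miller–Rabin witness and 483 is composite.
Base 293: x_0 = 293^241 mod 483 = 272. x_0 ∉ {1, 482} and s = 1, so 293 is a Miller–Rabin witness and 483 is composite.
The smallest witness among the given bases is 5.

5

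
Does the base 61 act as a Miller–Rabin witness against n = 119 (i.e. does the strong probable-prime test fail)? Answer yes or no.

n − 1 = 118 = 2^1 · 59, so s = 1 and d = 59.
x_0 = 61^59 mod 119 = 3.
x_0 ∉ {1, 118} and s = 1, so 61 is a Miller–Rabin witness and 119 is composite.

yes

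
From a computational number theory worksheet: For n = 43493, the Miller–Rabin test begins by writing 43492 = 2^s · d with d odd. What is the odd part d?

Halving: 43492 → 21746 → 10873; 10873 is odd.
So 43492 = 2^2 · 10873.

10873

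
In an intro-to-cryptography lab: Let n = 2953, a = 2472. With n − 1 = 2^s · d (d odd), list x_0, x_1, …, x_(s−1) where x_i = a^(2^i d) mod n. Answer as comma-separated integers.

456, 1226, 2952

n − 1 = 2952 = 2^3 · 369, so s = 3 and d = 369.
x_0 = 2472^369 mod 2953 = 456.
x_1 = 456^2 mod 2953 = 1226.
x_2 = 1226^2 mod 2953 = 2952.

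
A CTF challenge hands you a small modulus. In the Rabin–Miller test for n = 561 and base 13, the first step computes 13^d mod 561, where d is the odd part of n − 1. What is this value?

208

n − 1 = 560 = 2^4 · 35, so s = 4 and d = 35.
Repeated squaring mod 561: 13^1 ≡ 13, 13^2 ≡ 169, 13^4 ≡ 511, 13^8 ≡ 256, 13^16 ≡ 460, 13^32 ≡ 103.
35 = 32 + 2 + 1, so 13^35 ≡ 103·169·13 ≡ 208 (mod 561).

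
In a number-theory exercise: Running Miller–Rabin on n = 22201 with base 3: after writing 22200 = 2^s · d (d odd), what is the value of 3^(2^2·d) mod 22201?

21308

n − 1 = 22200 = 2^3 · 2775, so s = 3 and d = 2775.
x_0 = 3^2775 mod 22201 = 11578.
x_1 = 11578^2 mod 22201 = 446.
x_2 = 446^2 mod 22201 = 21308.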